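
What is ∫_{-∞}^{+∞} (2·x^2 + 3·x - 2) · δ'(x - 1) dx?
-7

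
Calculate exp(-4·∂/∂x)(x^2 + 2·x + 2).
x^{2} - 6 x + 10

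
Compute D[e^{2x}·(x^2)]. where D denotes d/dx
2 x \left(x + 1\right) e^{2 x}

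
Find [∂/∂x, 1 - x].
-1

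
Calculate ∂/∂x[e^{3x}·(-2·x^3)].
6 x^{2} \left(- x - 1\right) e^{3 x}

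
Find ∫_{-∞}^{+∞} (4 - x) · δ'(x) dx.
1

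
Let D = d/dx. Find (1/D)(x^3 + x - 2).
\frac{x^{4}}{4} + \frac{x^{2}}{2} - 2 x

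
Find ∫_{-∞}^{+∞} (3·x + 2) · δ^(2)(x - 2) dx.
0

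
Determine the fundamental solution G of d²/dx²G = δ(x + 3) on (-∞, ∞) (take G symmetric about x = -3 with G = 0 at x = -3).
\frac{|x + 3|}{2}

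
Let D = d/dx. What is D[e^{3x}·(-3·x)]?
\left(- 9 x - 3\right) e^{3 x}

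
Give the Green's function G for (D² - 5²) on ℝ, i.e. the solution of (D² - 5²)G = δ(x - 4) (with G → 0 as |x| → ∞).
-\frac{e^{-5|x - 4|}}{10}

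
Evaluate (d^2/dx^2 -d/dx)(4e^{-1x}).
8 e^{- x}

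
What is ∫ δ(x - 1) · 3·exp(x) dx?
3 e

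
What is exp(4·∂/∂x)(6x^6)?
6 x^{6} + 144 x^{5} + 1440 x^{4} + 7680 x^{3} + 23040 x^{2} + 36864 x + 24576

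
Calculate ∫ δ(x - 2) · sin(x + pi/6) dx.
\sin{\left(\frac{\pi}{6} + 2 \right)}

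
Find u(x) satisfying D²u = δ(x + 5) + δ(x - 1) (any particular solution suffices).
\frac{|x + 5|}{2} + \frac{|x - 1|}{2}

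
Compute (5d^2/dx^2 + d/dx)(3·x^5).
15 x^{3} \left(x + 20\right)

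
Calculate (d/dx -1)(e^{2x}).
e^{2 x}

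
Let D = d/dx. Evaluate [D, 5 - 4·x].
-4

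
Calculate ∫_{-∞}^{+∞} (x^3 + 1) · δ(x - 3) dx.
28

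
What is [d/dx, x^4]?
4 x^{3}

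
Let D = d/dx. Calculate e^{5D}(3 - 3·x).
- 3 x - 12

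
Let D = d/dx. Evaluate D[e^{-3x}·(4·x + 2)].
2 \left(- 6 x - 1\right) e^{- 3 x}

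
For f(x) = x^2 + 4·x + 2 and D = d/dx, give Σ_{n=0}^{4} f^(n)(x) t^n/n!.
t^{2} + 2 t \left(x + 2\right) + x^{2} + 4 x + 2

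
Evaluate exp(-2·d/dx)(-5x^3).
- 5 x^{3} + 30 x^{2} - 60 x + 40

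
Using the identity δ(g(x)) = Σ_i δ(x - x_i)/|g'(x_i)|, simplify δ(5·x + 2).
\frac{\delta(x + 2/5)}{5}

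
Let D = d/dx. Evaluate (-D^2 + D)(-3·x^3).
9 x \left(2 - x\right)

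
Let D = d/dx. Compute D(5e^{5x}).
25 e^{5 x}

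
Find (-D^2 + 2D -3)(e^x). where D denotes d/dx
- 2 e^{x}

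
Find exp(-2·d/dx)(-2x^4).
- 2 x^{4} + 16 x^{3} - 48 x^{2} + 64 x - 32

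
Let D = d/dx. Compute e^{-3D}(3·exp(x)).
3 e^{x - 3}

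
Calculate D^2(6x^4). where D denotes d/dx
72 x^{2}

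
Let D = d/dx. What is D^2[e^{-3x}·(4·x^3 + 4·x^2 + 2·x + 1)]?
\left(36 x^{3} - 36 x^{2} - 6 x + 5\right) e^{- 3 x}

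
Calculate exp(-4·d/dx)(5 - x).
9 - x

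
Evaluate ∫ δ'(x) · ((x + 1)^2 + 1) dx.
-2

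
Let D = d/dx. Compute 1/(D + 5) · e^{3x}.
\frac{e^{3 x}}{8}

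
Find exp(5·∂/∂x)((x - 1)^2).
x^{2} + 8 x + 16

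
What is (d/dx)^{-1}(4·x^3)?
x^{4}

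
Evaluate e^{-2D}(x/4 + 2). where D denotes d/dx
\frac{x}{4} + \frac{3}{2}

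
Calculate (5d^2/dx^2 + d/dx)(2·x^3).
6 x \left(x + 10\right)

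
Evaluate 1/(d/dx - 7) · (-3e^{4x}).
e^{4 x}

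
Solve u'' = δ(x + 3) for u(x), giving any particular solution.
\frac{|x + 3|}{2}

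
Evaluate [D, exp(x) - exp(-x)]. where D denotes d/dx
2 \cosh{\left(x \right)}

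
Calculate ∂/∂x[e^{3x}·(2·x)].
\left(6 x + 2\right) e^{3 x}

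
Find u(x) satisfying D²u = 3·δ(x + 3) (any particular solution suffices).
\frac{3|x + 3|}{2}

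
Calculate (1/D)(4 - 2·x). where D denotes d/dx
- x^{2} + 4 x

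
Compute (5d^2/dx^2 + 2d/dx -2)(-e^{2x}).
- 22 e^{2 x}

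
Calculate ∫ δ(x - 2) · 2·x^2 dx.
8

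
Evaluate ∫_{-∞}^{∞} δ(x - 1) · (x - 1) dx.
0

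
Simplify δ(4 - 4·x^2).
\frac{\delta(x - 1) + \delta(x + 1)}{8}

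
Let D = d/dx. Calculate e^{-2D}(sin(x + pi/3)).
\sin{\left(x - 2 + \frac{\pi}{3} \right)}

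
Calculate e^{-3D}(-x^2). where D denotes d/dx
- x^{2} + 6 x - 9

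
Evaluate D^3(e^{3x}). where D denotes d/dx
27 e^{3 x}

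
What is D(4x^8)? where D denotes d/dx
32 x^{7}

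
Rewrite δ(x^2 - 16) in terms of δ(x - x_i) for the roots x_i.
\frac{\delta(x - 4) + \delta(x + 4)}{8}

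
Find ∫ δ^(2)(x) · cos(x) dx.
-1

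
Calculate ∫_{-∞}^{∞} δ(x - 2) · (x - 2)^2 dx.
0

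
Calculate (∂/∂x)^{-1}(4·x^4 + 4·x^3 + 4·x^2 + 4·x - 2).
\frac{4 x^{5}}{5} + x^{4} + \frac{4 x^{3}}{3} + 2 x^{2} - 2 x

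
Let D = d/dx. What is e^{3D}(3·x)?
3 x + 9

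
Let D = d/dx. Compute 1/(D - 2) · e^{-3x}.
- \frac{e^{- 3 x}}{5}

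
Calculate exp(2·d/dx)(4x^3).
4 x^{3} + 24 x^{2} + 48 x + 32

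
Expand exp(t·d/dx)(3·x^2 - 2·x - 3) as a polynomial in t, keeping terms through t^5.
3 t^{2} + 2 t \left(3 x - 1\right) + 3 x^{2} - 2 x - 3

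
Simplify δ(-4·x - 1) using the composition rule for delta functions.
\frac{\delta(x + 1/4)}{4}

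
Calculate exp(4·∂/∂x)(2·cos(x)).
2 \cos{\left(x + 4 \right)}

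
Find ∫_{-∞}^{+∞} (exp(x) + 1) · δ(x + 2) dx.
e^{-2} + 1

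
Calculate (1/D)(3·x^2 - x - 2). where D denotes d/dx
x^{3} - \frac{x^{2}}{2} - 2 x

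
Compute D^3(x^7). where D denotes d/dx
210 x^{4}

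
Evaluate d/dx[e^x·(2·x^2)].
2 x \left(x + 2\right) e^{x}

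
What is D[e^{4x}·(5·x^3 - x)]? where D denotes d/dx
\left(20 x^{3} + 15 x^{2} - 4 x - 1\right) e^{4 x}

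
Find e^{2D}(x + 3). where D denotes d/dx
x + 5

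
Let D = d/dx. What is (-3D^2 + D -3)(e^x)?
- 5 e^{x}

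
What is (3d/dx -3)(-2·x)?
6 x - 6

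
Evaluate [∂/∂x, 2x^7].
14 x^{6}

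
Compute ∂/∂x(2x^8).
16 x^{7}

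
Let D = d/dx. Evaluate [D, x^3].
3 x^{2}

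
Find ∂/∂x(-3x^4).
- 12 x^{3}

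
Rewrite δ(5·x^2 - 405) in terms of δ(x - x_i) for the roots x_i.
\frac{\delta(x - 9) + \delta(x + 9)}{90}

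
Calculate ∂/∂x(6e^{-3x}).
- 18 e^{- 3 x}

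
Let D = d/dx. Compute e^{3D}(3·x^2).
3 x^{2} + 18 x + 27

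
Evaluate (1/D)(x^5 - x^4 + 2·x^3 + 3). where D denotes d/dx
\frac{x^{6}}{6} - \frac{x^{5}}{5} + \frac{x^{4}}{2} + 3 x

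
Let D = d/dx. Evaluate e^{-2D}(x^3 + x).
x^{3} - 6 x^{2} + 13 x - 10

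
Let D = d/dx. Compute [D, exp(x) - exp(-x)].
2 \cosh{\left(x \right)}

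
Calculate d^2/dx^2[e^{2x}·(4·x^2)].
\left(16 x^{2} + 32 x + 8\right) e^{2 x}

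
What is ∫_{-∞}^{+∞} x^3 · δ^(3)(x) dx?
-6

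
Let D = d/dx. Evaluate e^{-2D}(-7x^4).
- 7 x^{4} + 56 x^{3} - 168 x^{2} + 224 x - 112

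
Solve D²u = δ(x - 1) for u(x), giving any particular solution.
\frac{|x - 1|}{2}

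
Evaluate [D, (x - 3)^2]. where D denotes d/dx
2 x - 6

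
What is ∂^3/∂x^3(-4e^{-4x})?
256 e^{- 4 x}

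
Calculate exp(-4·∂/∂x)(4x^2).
4 x^{2} - 32 x + 64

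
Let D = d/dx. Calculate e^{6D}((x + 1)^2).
x^{2} + 14 x + 49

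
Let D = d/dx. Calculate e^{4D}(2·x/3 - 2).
\frac{2 x}{3} + \frac{2}{3}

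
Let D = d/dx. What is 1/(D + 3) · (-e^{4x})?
- \frac{e^{4 x}}{7}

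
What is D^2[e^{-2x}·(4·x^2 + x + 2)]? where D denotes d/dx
4 \left(4 x^{2} - 7 x + 3\right) e^{- 2 x}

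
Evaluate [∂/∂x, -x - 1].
-1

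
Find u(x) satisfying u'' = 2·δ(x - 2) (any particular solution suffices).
|x - 2|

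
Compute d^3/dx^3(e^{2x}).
8 e^{2 x}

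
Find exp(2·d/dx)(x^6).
x^{6} + 12 x^{5} + 60 x^{4} + 160 x^{3} + 240 x^{2} + 192 x + 64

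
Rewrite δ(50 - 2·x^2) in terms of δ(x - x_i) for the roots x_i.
\frac{\delta(x - 5) + \delta(x + 5)}{20}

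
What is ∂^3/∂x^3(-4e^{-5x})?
500 e^{- 5 x}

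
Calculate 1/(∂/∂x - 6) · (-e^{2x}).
\frac{e^{2 x}}{4}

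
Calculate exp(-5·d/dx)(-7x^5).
- 7 x^{5} + 175 x^{4} - 1750 x^{3} + 8750 x^{2} - 21875 x + 21875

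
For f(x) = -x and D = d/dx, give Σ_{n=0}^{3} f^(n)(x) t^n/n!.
- t - x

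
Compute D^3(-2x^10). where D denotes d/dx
- 1440 x^{7}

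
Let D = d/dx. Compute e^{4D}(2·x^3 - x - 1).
2 x^{3} + 24 x^{2} + 95 x + 123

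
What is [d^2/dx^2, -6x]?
-12\frac{d}{dx}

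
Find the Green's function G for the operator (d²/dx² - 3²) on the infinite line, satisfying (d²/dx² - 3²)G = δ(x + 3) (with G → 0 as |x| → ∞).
-\frac{e^{-3|x + 3|}}{6}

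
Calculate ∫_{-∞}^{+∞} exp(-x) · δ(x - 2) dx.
e^{-2}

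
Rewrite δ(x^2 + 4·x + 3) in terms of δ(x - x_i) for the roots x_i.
\frac{\delta(x + 1) + \delta(x + 3)}{2}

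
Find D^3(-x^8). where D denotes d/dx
- 336 x^{5}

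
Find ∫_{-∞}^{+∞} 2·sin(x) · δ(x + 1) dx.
- 2 \sin{\left(1 \right)}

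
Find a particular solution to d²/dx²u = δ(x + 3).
\frac{|x + 3|}{2}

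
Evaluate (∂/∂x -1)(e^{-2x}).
- 3 e^{- 2 x}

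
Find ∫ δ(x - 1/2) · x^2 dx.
\frac{1}{4}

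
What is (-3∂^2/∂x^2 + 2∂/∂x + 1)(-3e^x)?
0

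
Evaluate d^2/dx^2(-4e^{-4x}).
- 64 e^{- 4 x}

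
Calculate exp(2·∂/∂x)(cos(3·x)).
\cos{\left(3 x + 6 \right)}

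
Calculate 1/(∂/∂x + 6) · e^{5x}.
\frac{e^{5 x}}{11}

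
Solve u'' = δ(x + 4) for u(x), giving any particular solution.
\frac{|x + 4|}{2}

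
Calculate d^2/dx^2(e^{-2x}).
4 e^{- 2 x}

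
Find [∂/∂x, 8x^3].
24 x^{2}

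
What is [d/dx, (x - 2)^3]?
3 \left(x - 2\right)^{2}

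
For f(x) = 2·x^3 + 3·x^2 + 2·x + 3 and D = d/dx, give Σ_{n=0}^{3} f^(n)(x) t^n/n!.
2 t^{3} + t^{2} \left(6 x + 3\right) + 2 t \left(3 x^{2} + 3 x + 1\right) + 2 x^{3} + 3 x^{2} + 2 x + 3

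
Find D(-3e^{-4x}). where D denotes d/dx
12 e^{- 4 x}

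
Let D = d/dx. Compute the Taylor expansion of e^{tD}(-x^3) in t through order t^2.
x \left(- 3 t^{2} - 3 t x - x^{2}\right)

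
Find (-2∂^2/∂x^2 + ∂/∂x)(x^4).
4 x^{2} \left(x - 6\right)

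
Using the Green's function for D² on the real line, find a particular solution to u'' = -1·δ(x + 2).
-\frac{|x + 2|}{2}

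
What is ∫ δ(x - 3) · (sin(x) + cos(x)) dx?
\cos{\left(3 \right)} + \sin{\left(3 \right)}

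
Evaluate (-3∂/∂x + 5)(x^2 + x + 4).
5 x^{2} - x + 17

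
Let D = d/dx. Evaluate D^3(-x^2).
0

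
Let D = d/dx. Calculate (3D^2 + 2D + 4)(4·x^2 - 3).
16 x^{2} + 16 x + 12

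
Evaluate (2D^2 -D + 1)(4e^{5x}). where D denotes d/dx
184 e^{5 x}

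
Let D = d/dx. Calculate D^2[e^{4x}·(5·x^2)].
\left(80 x^{2} + 80 x + 10\right) e^{4 x}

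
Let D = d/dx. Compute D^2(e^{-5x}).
25 e^{- 5 x}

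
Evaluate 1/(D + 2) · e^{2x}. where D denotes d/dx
\frac{e^{2 x}}{4}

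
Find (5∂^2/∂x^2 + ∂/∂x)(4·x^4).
16 x^{2} \left(x + 15\right)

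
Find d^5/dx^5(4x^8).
26880 x^{3}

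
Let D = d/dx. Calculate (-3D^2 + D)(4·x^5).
20 x^{3} \left(x - 12\right)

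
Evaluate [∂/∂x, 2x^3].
6 x^{2}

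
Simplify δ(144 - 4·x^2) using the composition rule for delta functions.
\frac{\delta(x - 6) + \delta(x + 6)}{48}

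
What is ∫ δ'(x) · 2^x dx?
- \log{\left(2 \right)}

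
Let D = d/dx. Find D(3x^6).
18 x^{5}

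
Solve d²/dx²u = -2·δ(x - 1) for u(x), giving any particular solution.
-|x - 1|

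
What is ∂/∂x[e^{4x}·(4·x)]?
\left(16 x + 4\right) e^{4 x}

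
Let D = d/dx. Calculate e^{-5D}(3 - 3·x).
18 - 3 x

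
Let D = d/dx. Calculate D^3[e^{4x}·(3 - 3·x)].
\left(48 - 192 x\right) e^{4 x}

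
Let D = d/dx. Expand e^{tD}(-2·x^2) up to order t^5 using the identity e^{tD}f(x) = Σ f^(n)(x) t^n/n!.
- 2 t^{2} - 4 t x - 2 x^{2}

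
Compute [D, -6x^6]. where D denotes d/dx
- 36 x^{5}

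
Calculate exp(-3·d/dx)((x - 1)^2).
x^{2} - 8 x + 16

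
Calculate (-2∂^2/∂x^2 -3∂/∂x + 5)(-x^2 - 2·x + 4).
- 5 x^{2} - 4 x + 30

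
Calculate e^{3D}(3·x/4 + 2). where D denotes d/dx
\frac{3 x}{4} + \frac{17}{4}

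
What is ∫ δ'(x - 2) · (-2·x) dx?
2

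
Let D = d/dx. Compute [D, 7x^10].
70 x^{9}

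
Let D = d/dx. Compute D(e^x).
e^{x}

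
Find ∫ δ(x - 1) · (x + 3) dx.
4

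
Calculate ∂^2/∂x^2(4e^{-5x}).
100 e^{- 5 x}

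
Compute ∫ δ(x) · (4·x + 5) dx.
5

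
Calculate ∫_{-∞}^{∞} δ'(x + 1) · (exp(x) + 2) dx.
- \frac{1}{e}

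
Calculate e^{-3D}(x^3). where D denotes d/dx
x^{3} - 9 x^{2} + 27 x - 27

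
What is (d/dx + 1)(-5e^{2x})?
- 15 e^{2 x}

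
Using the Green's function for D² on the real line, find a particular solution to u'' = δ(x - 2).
\frac{|x - 2|}{2}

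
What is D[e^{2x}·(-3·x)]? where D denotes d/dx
\left(- 6 x - 3\right) e^{2 x}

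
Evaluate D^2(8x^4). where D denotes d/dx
96 x^{2}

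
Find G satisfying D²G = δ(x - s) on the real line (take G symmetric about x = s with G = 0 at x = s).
\frac{|x - s|}{2}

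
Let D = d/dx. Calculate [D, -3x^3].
- 9 x^{2}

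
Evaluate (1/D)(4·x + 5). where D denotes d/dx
2 x^{2} + 5 x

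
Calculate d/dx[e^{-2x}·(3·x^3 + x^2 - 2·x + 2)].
\left(- 6 x^{3} + 7 x^{2} + 6 x - 6\right) e^{- 2 x}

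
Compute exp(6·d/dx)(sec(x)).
\sec{\left(x + 6 \right)}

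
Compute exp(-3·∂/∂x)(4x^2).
4 x^{2} - 24 x + 36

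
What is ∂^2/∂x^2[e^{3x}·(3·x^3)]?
9 x \left(3 x^{2} + 6 x + 2\right) e^{3 x}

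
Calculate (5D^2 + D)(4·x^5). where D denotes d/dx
20 x^{3} \left(x + 20\right)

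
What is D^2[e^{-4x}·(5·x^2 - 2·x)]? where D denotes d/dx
2 \left(40 x^{2} - 56 x + 13\right) e^{- 4 x}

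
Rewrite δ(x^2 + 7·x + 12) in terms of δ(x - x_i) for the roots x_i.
\frac{\delta(x + 3) + \delta(x + 4)}{1}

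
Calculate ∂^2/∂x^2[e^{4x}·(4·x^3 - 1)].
\left(64 x^{3} + 96 x^{2} + 24 x - 16\right) e^{4 x}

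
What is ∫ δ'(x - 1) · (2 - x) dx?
1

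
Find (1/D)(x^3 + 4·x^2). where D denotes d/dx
\frac{x^{4}}{4} + \frac{4 x^{3}}{3}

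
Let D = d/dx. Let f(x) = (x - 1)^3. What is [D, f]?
3 \left(x - 1\right)^{2}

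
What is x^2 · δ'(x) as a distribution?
0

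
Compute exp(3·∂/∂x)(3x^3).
3 x^{3} + 27 x^{2} + 81 x + 81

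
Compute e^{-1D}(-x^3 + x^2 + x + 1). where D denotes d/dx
- x^{3} + 4 x^{2} - 4 x + 2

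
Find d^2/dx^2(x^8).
56 x^{6}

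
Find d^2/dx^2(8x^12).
1056 x^{10}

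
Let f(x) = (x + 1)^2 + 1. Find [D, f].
2 x + 2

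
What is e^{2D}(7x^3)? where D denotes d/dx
7 x^{3} + 42 x^{2} + 84 x + 56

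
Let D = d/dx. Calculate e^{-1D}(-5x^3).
- 5 x^{3} + 15 x^{2} - 15 x + 5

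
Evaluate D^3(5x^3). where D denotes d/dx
30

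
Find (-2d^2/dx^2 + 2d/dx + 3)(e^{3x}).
- 9 e^{3 x}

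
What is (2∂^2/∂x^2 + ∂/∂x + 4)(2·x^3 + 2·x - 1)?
8 x^{3} + 6 x^{2} + 32 x - 2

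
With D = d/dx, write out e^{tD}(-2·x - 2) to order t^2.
- 2 t - 2 x - 2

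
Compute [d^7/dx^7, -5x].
-35\frac{d^{6}}{dx^{6}}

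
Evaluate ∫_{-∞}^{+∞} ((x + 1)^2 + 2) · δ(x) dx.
3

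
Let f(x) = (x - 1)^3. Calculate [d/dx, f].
3 \left(x - 1\right)^{2}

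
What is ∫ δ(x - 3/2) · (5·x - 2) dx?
\frac{11}{2}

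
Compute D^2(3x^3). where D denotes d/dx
18 x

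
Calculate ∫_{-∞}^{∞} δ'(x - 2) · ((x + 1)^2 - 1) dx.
-6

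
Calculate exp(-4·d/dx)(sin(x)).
\sin{\left(x - 4 \right)}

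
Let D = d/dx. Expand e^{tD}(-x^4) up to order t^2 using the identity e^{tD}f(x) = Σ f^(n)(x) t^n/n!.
x^{2} \left(- 6 t^{2} - 4 t x - x^{2}\right)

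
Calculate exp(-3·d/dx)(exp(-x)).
e^{3 - x}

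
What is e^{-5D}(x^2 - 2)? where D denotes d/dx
x^{2} - 10 x + 23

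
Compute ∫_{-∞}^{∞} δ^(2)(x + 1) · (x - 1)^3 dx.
-12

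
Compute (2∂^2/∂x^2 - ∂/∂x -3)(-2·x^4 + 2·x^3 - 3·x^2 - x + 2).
6 x^{4} + 2 x^{3} - 45 x^{2} + 33 x - 17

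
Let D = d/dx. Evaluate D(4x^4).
16 x^{3}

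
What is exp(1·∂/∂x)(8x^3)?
8 x^{3} + 24 x^{2} + 24 x + 8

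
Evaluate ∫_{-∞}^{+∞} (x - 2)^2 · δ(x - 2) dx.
0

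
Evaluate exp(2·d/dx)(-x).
- x - 2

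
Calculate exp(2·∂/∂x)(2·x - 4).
2 x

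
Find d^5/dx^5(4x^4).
0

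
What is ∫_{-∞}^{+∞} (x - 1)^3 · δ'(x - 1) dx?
0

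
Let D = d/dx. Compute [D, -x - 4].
-1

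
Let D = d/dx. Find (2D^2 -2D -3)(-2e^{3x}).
- 18 e^{3 x}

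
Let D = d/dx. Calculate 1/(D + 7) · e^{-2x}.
\frac{e^{- 2 x}}{5}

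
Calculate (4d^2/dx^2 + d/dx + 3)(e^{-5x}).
98 e^{- 5 x}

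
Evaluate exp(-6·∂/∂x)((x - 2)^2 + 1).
x^{2} - 16 x + 65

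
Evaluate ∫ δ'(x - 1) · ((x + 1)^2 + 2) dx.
-4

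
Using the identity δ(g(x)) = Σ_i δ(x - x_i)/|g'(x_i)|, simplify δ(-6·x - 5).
\frac{\delta(x + 5/6)}{6}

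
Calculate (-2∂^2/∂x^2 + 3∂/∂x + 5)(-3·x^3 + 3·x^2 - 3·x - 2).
- 15 x^{3} - 12 x^{2} + 39 x - 31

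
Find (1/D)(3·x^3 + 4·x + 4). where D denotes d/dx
\frac{3 x^{4}}{4} + 2 x^{2} + 4 x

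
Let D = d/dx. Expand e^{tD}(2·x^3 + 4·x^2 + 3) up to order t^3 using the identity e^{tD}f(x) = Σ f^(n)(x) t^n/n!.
2 t^{3} + t^{2} \left(6 x + 4\right) + 2 t x \left(3 x + 4\right) + 2 x^{3} + 4 x^{2} + 3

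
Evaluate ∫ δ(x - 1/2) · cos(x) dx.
\cos{\left(\frac{1}{2} \right)}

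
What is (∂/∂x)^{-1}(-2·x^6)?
- \frac{2 x^{7}}{7}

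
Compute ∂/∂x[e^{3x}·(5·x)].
\left(15 x + 5\right) e^{3 x}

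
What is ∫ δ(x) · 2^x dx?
1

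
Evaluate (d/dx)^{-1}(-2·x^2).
- \frac{2 x^{3}}{3}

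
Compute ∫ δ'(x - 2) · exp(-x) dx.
e^{-2}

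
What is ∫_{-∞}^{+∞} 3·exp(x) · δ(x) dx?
3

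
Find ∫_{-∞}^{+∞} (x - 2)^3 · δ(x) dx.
-8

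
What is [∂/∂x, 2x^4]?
8 x^{3}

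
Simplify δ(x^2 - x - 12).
\frac{\delta(x + 3) + \delta(x - 4)}{7}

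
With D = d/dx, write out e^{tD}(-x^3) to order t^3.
- t^{3} - 3 t^{2} x - 3 t x^{2} - x^{3}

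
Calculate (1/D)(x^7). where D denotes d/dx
\frac{x^{8}}{8}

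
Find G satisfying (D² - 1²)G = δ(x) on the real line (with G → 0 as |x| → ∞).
-\frac{e^{-|x|}}{2}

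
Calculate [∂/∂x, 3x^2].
6 x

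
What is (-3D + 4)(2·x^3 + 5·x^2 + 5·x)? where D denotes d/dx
8 x^{3} + 2 x^{2} - 10 x - 15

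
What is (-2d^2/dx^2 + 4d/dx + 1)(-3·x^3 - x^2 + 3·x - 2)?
- 3 x^{3} - 37 x^{2} + 31 x + 14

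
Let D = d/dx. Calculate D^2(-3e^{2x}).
- 12 e^{2 x}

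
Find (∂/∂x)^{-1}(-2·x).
- x^{2}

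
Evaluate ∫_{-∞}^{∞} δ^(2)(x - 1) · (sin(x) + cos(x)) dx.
- \sin{\left(1 \right)} - \cos{\left(1 \right)}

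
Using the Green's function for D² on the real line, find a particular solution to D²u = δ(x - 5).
\frac{|x - 5|}{2}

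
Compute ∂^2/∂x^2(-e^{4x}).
- 16 e^{4 x}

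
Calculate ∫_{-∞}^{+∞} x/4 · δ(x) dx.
0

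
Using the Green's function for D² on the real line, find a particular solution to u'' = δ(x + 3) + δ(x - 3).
\frac{|x + 3|}{2} + \frac{|x - 3|}{2}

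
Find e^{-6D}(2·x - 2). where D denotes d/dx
2 x - 14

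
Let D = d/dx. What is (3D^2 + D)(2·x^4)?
8 x^{2} \left(x + 9\right)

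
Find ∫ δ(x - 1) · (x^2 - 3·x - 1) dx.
-3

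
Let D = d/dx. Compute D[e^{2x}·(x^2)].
2 x \left(x + 1\right) e^{2 x}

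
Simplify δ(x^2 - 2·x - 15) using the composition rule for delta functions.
\frac{\delta(x + 3) + \delta(x - 5)}{8}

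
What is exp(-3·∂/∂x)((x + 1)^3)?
x^{3} - 6 x^{2} + 12 x - 8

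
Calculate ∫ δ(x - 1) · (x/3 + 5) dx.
\frac{16}{3}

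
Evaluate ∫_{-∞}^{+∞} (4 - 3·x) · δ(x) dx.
4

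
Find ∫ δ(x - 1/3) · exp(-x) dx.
e^{- \frac{1}{3}}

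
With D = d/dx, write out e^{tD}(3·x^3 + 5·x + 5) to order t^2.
9 t^{2} x + t \left(9 x^{2} + 5\right) + 3 x^{3} + 5 x + 5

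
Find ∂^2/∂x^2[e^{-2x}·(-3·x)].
12 \left(1 - x\right) e^{- 2 x}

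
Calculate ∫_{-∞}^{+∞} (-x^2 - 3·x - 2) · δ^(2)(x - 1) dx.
-2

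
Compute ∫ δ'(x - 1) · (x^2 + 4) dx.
-2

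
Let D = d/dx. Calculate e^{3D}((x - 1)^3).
x^{3} + 6 x^{2} + 12 x + 8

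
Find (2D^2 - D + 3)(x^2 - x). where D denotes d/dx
3 x^{2} - 5 x + 5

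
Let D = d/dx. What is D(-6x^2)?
- 12 x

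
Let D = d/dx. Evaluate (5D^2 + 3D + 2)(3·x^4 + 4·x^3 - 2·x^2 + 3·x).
6 x^{4} + 44 x^{3} + 212 x^{2} + 114 x - 11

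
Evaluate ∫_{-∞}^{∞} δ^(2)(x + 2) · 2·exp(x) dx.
\frac{2}{e^{2}}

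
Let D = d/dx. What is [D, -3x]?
-3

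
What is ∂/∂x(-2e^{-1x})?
2 e^{- x}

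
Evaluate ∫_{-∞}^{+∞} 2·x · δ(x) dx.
0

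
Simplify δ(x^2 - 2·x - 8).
\frac{\delta(x - 4) + \delta(x + 2)}{6}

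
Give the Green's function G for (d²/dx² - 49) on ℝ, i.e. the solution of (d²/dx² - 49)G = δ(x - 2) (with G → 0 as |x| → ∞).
-\frac{e^{-7|x - 2|}}{14}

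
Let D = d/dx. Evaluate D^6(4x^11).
1330560 x^{5}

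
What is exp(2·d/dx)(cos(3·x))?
\cos{\left(3 x + 6 \right)}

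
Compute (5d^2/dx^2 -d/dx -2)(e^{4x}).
74 e^{4 x}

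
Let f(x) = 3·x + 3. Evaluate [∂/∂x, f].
3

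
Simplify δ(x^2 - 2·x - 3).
\frac{\delta(x + 1) + \delta(x - 3)}{4}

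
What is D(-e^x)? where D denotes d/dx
- e^{x}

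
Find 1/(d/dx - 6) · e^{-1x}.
- \frac{e^{- x}}{7}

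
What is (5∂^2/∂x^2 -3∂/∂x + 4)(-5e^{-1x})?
- 60 e^{- x}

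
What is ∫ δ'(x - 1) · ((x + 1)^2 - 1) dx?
-4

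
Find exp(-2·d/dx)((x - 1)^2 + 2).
x^{2} - 6 x + 11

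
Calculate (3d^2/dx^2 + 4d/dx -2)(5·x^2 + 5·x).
- 10 x^{2} + 30 x + 50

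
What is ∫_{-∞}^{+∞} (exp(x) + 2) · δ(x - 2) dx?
2 + e^{2}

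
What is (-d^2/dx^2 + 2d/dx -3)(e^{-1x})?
- 6 e^{- x}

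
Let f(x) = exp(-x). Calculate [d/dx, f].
- e^{- x}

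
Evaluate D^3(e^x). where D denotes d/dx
e^{x}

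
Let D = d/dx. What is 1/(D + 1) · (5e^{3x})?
\frac{5 e^{3 x}}{4}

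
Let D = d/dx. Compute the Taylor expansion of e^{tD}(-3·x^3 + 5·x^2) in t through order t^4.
- 3 t^{3} - t^{2} \left(9 x - 5\right) - t x \left(9 x - 10\right) - 3 x^{3} + 5 x^{2}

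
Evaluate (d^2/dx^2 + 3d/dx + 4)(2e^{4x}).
64 e^{4 x}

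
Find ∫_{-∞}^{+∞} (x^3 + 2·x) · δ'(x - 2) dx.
-14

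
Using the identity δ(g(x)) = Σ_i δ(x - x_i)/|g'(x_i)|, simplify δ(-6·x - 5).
\frac{\delta(x + 5/6)}{6}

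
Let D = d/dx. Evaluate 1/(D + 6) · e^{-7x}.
- e^{- 7 x}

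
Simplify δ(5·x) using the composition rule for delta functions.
\frac{\delta(x)}{5}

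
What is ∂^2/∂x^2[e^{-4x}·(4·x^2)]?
8 \left(8 x^{2} - 8 x + 1\right) e^{- 4 x}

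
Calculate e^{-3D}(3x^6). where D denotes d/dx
3 x^{6} - 54 x^{5} + 405 x^{4} - 1620 x^{3} + 3645 x^{2} - 4374 x + 2187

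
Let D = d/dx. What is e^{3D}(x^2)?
x^{2} + 6 x + 9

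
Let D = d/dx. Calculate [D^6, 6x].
36D^{5}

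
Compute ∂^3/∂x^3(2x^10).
1440 x^{7}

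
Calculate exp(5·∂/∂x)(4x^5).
4 x^{5} + 100 x^{4} + 1000 x^{3} + 5000 x^{2} + 12500 x + 12500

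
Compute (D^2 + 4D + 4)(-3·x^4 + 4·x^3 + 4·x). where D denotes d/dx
- 12 x^{4} - 32 x^{3} + 12 x^{2} + 40 x + 16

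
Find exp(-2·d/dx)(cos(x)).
\cos{\left(x - 2 \right)}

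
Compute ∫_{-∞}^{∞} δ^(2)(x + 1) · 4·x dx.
0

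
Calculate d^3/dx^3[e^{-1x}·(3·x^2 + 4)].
\left(- 3 x^{2} + 18 x - 22\right) e^{- x}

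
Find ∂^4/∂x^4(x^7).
840 x^{3}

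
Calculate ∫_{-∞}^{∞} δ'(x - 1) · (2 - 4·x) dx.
4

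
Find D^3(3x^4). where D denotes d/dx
72 x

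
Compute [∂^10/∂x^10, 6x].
60\frac{d^{9}}{dx^{9}}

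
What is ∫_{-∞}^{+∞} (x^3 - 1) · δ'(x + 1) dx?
-3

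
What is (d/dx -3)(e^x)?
- 2 e^{x}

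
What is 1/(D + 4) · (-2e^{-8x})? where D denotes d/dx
\frac{e^{- 8 x}}{2}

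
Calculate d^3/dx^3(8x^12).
10560 x^{9}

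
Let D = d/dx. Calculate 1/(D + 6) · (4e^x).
\frac{4 e^{x}}{7}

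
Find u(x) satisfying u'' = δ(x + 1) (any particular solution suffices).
\frac{|x + 1|}{2}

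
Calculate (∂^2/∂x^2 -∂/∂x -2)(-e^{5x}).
- 18 e^{5 x}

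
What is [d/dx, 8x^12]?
96 x^{11}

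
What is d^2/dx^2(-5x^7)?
- 210 x^{5}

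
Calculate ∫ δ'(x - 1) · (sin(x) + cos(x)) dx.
- \cos{\left(1 \right)} + \sin{\left(1 \right)}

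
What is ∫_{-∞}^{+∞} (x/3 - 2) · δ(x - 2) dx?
- \frac{4}{3}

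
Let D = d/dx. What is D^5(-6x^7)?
- 15120 x^{2}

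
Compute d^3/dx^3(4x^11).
3960 x^{8}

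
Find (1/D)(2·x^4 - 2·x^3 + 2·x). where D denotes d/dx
\frac{2 x^{5}}{5} - \frac{x^{4}}{2} + x^{2}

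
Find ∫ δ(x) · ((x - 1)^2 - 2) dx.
-1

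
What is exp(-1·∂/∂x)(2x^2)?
2 x^{2} - 4 x + 2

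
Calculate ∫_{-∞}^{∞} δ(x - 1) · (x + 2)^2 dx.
9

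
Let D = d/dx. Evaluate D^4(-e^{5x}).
- 625 e^{5 x}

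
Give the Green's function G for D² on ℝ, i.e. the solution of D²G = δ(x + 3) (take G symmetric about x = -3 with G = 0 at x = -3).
\frac{|x + 3|}{2}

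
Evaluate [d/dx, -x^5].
- 5 x^{4}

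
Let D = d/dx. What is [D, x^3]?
3 x^{2}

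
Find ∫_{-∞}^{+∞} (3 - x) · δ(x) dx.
3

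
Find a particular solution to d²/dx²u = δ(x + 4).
\frac{|x + 4|}{2}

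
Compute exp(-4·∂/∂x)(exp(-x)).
e^{4 - x}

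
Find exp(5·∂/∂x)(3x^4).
3 x^{4} + 60 x^{3} + 450 x^{2} + 1500 x + 1875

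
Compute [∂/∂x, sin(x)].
\cos{\left(x \right)}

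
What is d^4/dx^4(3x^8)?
5040 x^{4}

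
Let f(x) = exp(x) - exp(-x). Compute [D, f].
2 \cosh{\left(x \right)}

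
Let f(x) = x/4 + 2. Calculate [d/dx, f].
\frac{1}{4}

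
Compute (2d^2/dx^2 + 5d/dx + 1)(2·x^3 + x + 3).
2 x^{3} + 30 x^{2} + 25 x + 8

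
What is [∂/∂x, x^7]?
7 x^{6}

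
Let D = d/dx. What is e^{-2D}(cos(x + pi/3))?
\cos{\left(x - 2 + \frac{\pi}{3} \right)}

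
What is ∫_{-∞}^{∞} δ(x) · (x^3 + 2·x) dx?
0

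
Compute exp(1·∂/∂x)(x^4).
x^{4} + 4 x^{3} + 6 x^{2} + 4 x + 1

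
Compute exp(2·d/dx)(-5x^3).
- 5 x^{3} - 30 x^{2} - 60 x - 40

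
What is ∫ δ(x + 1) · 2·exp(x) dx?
\frac{2}{e}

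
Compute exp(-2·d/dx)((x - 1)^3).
x^{3} - 9 x^{2} + 27 x - 27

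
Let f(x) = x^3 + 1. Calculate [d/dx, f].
3 x^{2}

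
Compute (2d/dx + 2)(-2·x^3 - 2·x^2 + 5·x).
- 4 x^{3} - 16 x^{2} + 2 x + 10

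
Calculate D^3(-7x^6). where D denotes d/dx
- 840 x^{3}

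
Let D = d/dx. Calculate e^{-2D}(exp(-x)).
e^{2 - x}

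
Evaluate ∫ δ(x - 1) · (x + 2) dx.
3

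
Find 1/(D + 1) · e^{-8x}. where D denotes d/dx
- \frac{e^{- 8 x}}{7}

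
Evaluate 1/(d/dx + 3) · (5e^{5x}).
\frac{5 e^{5 x}}{8}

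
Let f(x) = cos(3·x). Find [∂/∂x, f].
- 3 \sin{\left(3 x \right)}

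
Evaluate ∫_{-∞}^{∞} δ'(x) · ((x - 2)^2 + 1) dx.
4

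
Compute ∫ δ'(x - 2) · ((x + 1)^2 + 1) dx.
-6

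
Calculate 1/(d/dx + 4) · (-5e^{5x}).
- \frac{5 e^{5 x}}{9}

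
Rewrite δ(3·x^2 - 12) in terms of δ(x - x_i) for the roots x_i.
\frac{\delta(x - 2) + \delta(x + 2)}{12}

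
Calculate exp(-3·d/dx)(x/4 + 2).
\frac{x}{4} + \frac{5}{4}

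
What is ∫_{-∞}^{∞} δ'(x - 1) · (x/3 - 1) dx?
- \frac{1}{3}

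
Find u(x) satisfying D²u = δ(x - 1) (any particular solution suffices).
\frac{|x - 1|}{2}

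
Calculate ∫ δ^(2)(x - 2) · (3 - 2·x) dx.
0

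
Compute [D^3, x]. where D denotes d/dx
3D^{2}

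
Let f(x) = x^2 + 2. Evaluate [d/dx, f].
2 x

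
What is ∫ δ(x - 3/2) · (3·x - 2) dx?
\frac{5}{2}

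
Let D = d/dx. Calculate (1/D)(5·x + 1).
\frac{5 x^{2}}{2} + x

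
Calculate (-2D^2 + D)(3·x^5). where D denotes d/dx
15 x^{3} \left(x - 8\right)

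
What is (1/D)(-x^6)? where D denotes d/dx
- \frac{x^{7}}{7}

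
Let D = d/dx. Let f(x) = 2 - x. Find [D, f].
-1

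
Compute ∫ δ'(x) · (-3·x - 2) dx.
3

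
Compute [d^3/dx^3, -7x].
-21\frac{d^{2}}{dx^{2}}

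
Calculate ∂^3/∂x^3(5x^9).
2520 x^{6}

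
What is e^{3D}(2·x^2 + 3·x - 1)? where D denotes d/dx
2 x^{2} + 15 x + 26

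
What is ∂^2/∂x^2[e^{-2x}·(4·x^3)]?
8 x \left(2 x^{2} - 6 x + 3\right) e^{- 2 x}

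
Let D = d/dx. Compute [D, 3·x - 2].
3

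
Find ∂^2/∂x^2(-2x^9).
- 144 x^{7}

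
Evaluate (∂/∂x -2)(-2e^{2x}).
0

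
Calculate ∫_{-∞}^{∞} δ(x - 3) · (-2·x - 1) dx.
-7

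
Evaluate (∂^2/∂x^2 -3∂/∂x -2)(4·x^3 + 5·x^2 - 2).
- 8 x^{3} - 46 x^{2} - 6 x + 14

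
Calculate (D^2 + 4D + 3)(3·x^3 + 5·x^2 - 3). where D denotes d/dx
9 x^{3} + 51 x^{2} + 58 x + 1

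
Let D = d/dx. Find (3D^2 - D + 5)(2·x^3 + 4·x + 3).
10 x^{3} - 6 x^{2} + 56 x + 11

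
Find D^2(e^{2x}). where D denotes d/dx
4 e^{2 x}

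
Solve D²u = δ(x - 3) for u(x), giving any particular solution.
\frac{|x - 3|}{2}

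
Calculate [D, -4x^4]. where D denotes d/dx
- 16 x^{3}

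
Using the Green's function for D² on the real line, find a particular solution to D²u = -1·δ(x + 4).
-\frac{|x + 4|}{2}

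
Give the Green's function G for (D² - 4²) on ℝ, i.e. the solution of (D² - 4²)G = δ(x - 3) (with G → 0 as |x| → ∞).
-\frac{e^{-4|x - 3|}}{8}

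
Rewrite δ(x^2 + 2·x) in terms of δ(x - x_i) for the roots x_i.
\frac{\delta(x + 2) + \delta(x)}{2}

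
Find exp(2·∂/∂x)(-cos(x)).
- \cos{\left(x + 2 \right)}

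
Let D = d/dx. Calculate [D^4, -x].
-4D^{3}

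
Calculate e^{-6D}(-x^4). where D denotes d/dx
- x^{4} + 24 x^{3} - 216 x^{2} + 864 x - 1296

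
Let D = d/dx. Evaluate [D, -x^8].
- 8 x^{7}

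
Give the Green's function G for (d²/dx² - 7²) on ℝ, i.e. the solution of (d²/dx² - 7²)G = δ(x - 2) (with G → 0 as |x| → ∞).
-\frac{e^{-7|x - 2|}}{14}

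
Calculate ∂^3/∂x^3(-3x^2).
0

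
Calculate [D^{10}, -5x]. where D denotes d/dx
-50D^{9}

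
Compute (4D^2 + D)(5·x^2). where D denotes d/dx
10 x + 40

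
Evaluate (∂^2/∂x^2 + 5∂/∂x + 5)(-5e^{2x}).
- 95 e^{2 x}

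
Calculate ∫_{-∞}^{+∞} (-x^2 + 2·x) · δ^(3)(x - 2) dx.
0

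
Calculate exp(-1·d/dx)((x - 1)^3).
x^{3} - 6 x^{2} + 12 x - 8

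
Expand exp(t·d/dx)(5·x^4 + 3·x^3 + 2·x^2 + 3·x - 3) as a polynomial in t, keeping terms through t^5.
5 t^{4} + t^{3} \left(20 x + 3\right) + t^{2} \left(30 x^{2} + 9 x + 2\right) + t \left(20 x^{3} + 9 x^{2} + 4 x + 3\right) + 5 x^{4} + 3 x^{3} + 2 x^{2} + 3 x - 3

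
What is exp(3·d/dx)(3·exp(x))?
3 e^{x + 3}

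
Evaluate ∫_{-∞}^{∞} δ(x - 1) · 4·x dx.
4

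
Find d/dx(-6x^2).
- 12 x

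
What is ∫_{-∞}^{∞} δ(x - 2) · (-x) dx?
-2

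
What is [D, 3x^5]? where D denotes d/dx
15 x^{4}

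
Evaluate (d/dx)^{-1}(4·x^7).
\frac{x^{8}}{2}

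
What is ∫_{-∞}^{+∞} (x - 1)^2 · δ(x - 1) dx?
0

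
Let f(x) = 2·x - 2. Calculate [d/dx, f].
2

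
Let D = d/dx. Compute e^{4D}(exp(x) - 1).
e^{x + 4} - 1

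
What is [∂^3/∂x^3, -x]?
-3\frac{d^{2}}{dx^{2}}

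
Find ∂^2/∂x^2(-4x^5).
- 80 x^{3}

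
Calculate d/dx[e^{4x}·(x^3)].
x^{2} \left(4 x + 3\right) e^{4 x}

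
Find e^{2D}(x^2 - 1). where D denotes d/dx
x^{2} + 4 x + 3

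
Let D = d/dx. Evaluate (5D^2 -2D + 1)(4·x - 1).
4 x - 9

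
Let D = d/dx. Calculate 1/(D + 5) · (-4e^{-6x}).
4 e^{- 6 x}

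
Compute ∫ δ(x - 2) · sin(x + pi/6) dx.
\sin{\left(\frac{\pi}{6} + 2 \right)}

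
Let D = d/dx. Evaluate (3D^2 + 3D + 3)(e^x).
9 e^{x}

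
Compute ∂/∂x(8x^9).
72 x^{8}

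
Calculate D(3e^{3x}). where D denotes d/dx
9 e^{3 x}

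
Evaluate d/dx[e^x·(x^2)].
x \left(x + 2\right) e^{x}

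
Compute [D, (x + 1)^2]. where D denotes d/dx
2 x + 2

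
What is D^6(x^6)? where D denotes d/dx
720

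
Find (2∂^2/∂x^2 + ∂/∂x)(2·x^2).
4 x + 8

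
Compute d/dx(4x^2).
8 x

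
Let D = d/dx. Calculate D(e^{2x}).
2 e^{2 x}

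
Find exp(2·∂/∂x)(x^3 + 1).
x^{3} + 6 x^{2} + 12 x + 9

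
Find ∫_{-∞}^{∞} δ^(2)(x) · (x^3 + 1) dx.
0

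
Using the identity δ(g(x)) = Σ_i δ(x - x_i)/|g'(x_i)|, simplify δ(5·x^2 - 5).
\frac{\delta(x - 1) + \delta(x + 1)}{10}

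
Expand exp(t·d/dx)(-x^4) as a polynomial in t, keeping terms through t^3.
x \left(- 4 t^{3} - 6 t^{2} x - 4 t x^{2} - x^{3}\right)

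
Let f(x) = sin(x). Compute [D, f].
\cos{\left(x \right)}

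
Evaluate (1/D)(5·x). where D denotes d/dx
\frac{5 x^{2}}{2}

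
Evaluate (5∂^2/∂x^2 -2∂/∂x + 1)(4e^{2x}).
68 e^{2 x}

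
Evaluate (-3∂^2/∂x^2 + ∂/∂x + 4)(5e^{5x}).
- 330 e^{5 x}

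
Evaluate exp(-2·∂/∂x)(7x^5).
7 x^{5} - 70 x^{4} + 280 x^{3} - 560 x^{2} + 560 x - 224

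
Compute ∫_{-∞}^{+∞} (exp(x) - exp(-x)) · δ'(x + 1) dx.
- 2 \cosh{\left(1 \right)}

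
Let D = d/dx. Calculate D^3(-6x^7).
- 1260 x^{4}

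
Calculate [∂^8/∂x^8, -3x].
-24\frac{d^{7}}{dx^{7}}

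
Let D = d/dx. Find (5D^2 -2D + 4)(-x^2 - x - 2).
- 4 x^{2} - 16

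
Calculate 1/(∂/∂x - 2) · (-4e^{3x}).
- 4 e^{3 x}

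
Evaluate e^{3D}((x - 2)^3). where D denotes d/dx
x^{3} + 3 x^{2} + 3 x + 1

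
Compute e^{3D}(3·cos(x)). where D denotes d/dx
3 \cos{\left(x + 3 \right)}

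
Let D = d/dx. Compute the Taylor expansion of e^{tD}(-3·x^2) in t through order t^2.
- 3 t^{2} - 6 t x - 3 x^{2}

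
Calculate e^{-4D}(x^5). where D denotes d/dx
x^{5} - 20 x^{4} + 160 x^{3} - 640 x^{2} + 1280 x - 1024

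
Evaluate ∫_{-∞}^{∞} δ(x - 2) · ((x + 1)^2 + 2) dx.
11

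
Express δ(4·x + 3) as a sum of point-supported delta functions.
\frac{\delta(x + 3/4)}{4}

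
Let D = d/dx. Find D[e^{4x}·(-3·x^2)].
6 x \left(- 2 x - 1\right) e^{4 x}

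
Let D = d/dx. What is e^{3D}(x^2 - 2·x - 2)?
x^{2} + 4 x + 1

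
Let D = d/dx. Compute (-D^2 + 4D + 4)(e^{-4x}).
- 28 e^{- 4 x}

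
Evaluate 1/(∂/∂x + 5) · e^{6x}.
\frac{e^{6 x}}{11}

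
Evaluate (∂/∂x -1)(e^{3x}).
2 e^{3 x}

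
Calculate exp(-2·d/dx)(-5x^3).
- 5 x^{3} + 30 x^{2} - 60 x + 40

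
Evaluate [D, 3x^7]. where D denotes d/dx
21 x^{6}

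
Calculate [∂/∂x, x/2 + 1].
\frac{1}{2}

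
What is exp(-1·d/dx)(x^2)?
x^{2} - 2 x + 1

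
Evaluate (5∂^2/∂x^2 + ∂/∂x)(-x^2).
- 2 x - 10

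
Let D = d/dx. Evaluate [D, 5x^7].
35 x^{6}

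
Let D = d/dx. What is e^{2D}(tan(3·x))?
\tan{\left(3 x + 6 \right)}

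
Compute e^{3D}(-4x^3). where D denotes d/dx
- 4 x^{3} - 36 x^{2} - 108 x - 108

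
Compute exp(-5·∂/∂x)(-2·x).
10 - 2 x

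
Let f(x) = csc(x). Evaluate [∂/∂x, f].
- \cot{\left(x \right)} \csc{\left(x \right)}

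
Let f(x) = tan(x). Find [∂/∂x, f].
\frac{1}{\cos^{2}{\left(x \right)}}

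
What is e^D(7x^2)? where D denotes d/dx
7 x^{2} + 14 x + 7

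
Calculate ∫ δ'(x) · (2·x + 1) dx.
-2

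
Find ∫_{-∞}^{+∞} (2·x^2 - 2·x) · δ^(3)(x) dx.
0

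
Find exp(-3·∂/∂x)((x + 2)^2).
x^{2} - 2 x + 1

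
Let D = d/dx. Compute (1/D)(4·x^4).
\frac{4 x^{5}}{5}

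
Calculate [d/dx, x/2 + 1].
\frac{1}{2}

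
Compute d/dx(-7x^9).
- 63 x^{8}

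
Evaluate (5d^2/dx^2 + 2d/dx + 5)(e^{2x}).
29 e^{2 x}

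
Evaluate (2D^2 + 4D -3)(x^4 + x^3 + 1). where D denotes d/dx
- 3 x^{4} + 13 x^{3} + 36 x^{2} + 12 x - 3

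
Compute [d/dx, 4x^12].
48 x^{11}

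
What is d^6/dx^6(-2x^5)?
0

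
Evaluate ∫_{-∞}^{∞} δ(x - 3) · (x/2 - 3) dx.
- \frac{3}{2}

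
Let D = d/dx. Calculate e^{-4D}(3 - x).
7 - x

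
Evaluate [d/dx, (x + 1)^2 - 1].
2 x + 2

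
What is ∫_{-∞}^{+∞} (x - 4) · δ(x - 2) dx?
-2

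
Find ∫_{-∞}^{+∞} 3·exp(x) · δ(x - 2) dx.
3 e^{2}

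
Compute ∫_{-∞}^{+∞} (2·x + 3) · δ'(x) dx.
-2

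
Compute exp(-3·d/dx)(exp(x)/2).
\frac{e^{x - 3}}{2}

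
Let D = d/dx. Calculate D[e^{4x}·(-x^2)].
2 x \left(- 2 x - 1\right) e^{4 x}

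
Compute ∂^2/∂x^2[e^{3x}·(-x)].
\left(- 9 x - 6\right) e^{3 x}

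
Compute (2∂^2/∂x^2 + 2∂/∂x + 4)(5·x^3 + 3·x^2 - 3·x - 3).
20 x^{3} + 42 x^{2} + 60 x - 6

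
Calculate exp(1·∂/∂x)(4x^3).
4 x^{3} + 12 x^{2} + 12 x + 4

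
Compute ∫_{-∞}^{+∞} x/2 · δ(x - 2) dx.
1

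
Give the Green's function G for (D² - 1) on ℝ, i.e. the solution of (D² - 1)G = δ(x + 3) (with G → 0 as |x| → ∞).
-\frac{e^{-|x + 3|}}{2}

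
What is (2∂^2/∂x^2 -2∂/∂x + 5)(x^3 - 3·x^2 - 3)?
5 x^{3} - 21 x^{2} + 24 x - 27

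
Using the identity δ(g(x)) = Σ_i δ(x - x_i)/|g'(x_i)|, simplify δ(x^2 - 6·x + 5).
\frac{\delta(x - 5) + \delta(x - 1)}{4}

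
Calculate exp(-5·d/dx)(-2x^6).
- 2 x^{6} + 60 x^{5} - 750 x^{4} + 5000 x^{3} - 18750 x^{2} + 37500 x - 31250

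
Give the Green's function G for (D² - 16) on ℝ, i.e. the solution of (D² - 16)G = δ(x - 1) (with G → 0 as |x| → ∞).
-\frac{e^{-4|x - 1|}}{8}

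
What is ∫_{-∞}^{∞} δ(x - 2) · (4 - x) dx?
2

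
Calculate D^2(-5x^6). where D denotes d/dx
- 150 x^{4}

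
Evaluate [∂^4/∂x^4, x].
4\frac{d^{3}}{dx^{3}}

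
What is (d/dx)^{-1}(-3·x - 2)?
- \frac{3 x^{2}}{2} - 2 x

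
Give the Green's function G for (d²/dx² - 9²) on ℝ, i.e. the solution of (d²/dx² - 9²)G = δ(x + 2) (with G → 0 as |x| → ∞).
-\frac{e^{-9|x + 2|}}{18}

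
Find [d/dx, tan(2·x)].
\frac{2}{\cos^{2}{\left(2 x \right)}}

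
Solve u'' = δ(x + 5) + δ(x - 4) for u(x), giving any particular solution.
\frac{|x + 5|}{2} + \frac{|x - 4|}{2}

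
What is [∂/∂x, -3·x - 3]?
-3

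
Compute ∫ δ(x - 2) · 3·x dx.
6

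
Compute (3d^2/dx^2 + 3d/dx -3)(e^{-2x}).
3 e^{- 2 x}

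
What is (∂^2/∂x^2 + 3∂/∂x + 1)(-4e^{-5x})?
- 44 e^{- 5 x}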